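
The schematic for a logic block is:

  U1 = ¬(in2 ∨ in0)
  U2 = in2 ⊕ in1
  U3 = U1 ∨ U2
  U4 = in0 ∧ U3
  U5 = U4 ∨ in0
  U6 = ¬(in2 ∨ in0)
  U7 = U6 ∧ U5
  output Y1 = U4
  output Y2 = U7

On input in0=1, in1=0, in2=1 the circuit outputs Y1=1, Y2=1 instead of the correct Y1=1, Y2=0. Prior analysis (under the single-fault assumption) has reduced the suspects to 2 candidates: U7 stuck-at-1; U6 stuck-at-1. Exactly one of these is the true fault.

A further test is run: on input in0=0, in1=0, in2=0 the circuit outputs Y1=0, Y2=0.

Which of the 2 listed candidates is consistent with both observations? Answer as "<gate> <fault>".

U6 stuck-at-1

Evaluate each candidate on input in0=0, in1=0, in2=0:
  U7 stuck-at-1: U1=1, U2=0, U3=1, U4=0, U5=0, U6=1, U7=1 [stuck-at-1] → Y1=0, Y2=1 — eliminated
  U6 stuck-at-1: U1=1, U2=0, U3=1, U4=0, U5=0, U6=1 [stuck-at-1], U7=0 → Y1=0, Y2=0 — matches
Only U6 stuck-at-1 reproduces the observed Y1=0, Y2=0.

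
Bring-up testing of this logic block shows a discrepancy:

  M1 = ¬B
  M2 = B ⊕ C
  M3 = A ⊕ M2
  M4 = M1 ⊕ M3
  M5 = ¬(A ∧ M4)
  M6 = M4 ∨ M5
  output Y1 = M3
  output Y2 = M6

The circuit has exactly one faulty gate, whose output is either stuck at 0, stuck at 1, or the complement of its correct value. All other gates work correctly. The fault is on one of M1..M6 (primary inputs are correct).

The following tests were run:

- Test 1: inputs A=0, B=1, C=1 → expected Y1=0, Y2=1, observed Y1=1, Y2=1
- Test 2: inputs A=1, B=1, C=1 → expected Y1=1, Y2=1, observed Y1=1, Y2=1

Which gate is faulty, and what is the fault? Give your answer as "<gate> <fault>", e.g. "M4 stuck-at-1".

Fault-free values for test 1 (A=0, B=1, C=1): M1=0, M2=0, M3=0, M4=0, M5=1, M6=1, giving Y1=0, Y2=1. Observed Y1=1, Y2=1.
Test 1: faults giving observed Y1=1, Y2=1 are {M2 stuck-at-1, M2 inverted output, M3 stuck-at-1, M3 inverted output}.
Test 2 (A=1, B=1, C=1): fault-free M1=0, M2=0, M3=1, M4=1, M5=0, M6=1 → Y1=1, Y2=1; observed Y1=1, Y2=1. Eliminates M2 stuck-at-1, M2 inverted output, M3 inverted output.
Only M3 stuck-at-1 is consistent with every test.

M3 stuck-at-1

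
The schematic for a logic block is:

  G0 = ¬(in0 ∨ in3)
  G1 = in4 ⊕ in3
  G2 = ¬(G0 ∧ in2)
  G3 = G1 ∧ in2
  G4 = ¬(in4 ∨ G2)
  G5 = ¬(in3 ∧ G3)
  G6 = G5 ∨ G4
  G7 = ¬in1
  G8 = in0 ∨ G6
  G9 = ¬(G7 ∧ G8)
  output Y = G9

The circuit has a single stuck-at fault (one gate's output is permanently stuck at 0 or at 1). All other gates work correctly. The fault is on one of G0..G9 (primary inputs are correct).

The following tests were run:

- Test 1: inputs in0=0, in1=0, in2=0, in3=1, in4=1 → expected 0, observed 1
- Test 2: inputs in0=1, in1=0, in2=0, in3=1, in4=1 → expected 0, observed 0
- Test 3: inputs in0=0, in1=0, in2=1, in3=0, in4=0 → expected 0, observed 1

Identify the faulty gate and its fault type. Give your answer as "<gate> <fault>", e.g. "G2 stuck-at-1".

G6 stuck-at-0

Fault-free values for test 1 (in0=0, in1=0, in2=0, in3=1, in4=1): G0=0, G1=0, G2=1, G3=0, G4=0, G5=1, G6=1, G7=1, G8=1, G9=0, giving Y=0. Observed 1.
Test 1: faults giving observed 1 are {G3 stuck-at-1, G5 stuck-at-0, G6 stuck-at-0, G7 stuck-at-0, G8 stuck-at-0, G9 stuck-at-1}.
Test 2 (in0=1, in1=0, in2=0, in3=1, in4=1): fault-free G0=0, G1=0, G2=1, G3=0, G4=0, G5=1, G6=1, G7=1, G8=1, G9=0 → 0; observed 0. Eliminates G7 stuck-at-0, G8 stuck-at-0, G9 stuck-at-1.
Test 3 (in0=0, in1=0, in2=1, in3=0, in4=0): fault-free G0=1, G1=0, G2=0, G3=0, G4=1, G5=1, G6=1, G7=1, G8=1, G9=0 → 0; observed 1. Eliminates G3 stuck-at-1, G5 stuck-at-0.
Only G6 stuck-at-0 is consistent with every test.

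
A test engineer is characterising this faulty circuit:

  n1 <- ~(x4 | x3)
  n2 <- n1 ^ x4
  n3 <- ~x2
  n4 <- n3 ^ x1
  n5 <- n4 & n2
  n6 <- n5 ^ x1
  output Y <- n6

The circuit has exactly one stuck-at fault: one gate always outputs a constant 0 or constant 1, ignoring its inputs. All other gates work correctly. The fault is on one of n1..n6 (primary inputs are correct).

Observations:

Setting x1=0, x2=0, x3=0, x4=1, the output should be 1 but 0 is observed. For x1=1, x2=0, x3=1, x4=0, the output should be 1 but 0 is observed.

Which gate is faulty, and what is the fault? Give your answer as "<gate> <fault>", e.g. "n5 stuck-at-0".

Fault-free values for test 1 (x1=0, x2=0, x3=0, x4=1): n1=0, n2=1, n3=1, n4=1, n5=1, n6=1, giving Y=1. Observed 0.
Test 1: faults giving observed 0 are {n1 stuck-at-1, n2 stuck-at-0, n3 stuck-at-0, n4 stuck-at-0, n5 stuck-at-0, n6 stuck-at-0}.
Test 2 (x1=1, x2=0, x3=1, x4=0): fault-free n1=0, n2=0, n3=1, n4=0, n5=0, n6=1 → 1; observed 0. Eliminates n1 stuck-at-1, n2 stuck-at-0, n3 stuck-at-0, n4 stuck-at-0, n5 stuck-at-0.
Only n6 stuck-at-0 is consistent with every test.

n6 stuck-at-0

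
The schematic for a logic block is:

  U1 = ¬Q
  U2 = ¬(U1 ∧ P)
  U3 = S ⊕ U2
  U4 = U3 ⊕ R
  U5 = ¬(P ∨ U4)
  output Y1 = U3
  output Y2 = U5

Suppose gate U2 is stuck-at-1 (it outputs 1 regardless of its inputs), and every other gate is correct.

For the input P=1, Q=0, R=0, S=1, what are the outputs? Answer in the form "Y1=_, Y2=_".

Y1=0, Y2=0

Propagate with U2 forced: U1=1, U2=1 [stuck-at-1], U3=0, U4=0, U5=0.
So the outputs are Y1=0, Y2=0. (Without the fault they would be Y1=1, Y2=0.)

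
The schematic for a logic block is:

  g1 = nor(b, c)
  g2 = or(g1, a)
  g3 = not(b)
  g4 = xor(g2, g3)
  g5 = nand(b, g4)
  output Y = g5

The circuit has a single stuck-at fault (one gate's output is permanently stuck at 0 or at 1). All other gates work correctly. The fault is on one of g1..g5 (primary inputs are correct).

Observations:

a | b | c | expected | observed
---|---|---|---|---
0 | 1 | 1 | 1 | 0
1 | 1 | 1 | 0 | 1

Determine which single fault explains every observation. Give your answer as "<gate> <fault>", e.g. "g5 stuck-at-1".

g3 stuck-at-1

Fault-free values for test 1 (a=0, b=1, c=1): g1=0, g2=0, g3=0, g4=0, g5=1, giving Y=1. Observed 0.
Test 1: faults giving observed 0 are {g1 stuck-at-1, g2 stuck-at-1, g3 stuck-at-1, g4 stuck-at-1, g5 stuck-at-0}.
Test 2 (a=1, b=1, c=1): fault-free g1=0, g2=1, g3=0, g4=1, g5=0 → 0; observed 1. Eliminates g1 stuck-at-1, g2 stuck-at-1, g4 stuck-at-1, g5 stuck-at-0.
Only g3 stuck-at-1 is consistent with every test.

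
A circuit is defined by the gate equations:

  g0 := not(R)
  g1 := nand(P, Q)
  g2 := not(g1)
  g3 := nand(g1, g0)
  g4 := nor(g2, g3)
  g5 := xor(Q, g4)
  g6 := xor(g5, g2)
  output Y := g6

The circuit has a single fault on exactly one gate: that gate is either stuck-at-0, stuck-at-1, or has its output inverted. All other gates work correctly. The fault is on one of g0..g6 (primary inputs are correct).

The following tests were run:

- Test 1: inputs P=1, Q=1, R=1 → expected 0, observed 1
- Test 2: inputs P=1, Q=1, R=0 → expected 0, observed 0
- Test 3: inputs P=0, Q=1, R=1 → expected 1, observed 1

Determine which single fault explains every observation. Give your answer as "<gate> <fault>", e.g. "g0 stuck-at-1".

Fault-free values for test 1 (P=1, Q=1, R=1): g0=0, g1=0, g2=1, g3=1, g4=0, g5=1, g6=0, giving Y=0. Observed 1.
Test 1: faults giving observed 1 are {g1 stuck-at-1, g1 inverted output, g2 stuck-at-0, g2 inverted output, g4 stuck-at-1, g4 inverted output, g5 stuck-at-0, g5 inverted output, g6 stuck-at-1, g6 inverted output}.
Test 2 (P=1, Q=1, R=0): fault-free g0=1, g1=0, g2=1, g3=1, g4=0, g5=1, g6=0 → 0; observed 0. Eliminates g2 stuck-at-0, g2 inverted output, g4 stuck-at-1, g4 inverted output, g5 stuck-at-0, g5 inverted output, g6 stuck-at-1, g6 inverted output.
Test 3 (P=0, Q=1, R=1): fault-free g0=0, g1=1, g2=0, g3=1, g4=0, g5=1, g6=1 → 1; observed 1. Eliminates g1 inverted output.
Only g1 stuck-at-1 is consistent with every test.

g1 stuck-at-1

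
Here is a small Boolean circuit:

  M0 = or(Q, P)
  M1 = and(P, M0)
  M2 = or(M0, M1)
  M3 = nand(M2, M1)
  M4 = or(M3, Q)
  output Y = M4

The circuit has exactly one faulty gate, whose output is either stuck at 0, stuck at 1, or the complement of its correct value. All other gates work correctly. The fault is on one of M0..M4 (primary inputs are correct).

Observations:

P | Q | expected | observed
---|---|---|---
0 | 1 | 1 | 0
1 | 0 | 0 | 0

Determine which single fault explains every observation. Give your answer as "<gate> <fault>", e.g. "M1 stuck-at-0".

Fault-free values for test 1 (P=0, Q=1): M0=1, M1=0, M2=1, M3=1, M4=1, giving Y=1. Observed 0.
Test 1: faults giving observed 0 are {M4 stuck-at-0, M4 inverted output}.
Test 2 (P=1, Q=0): fault-free M0=1, M1=1, M2=1, M3=0, M4=0 → 0; observed 0. Eliminates M4 inverted output.
Only M4 stuck-at-0 is consistent with every test.

M4 stuck-at-0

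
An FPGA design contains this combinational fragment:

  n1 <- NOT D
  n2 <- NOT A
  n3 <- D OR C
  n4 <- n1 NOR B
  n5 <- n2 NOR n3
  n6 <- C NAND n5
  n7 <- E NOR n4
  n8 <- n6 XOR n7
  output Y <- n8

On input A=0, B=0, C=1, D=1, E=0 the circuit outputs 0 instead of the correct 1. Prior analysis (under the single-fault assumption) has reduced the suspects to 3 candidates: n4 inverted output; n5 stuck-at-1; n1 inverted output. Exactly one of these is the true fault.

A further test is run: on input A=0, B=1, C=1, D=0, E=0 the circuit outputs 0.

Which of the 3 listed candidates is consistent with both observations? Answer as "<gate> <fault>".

Evaluate each candidate on input A=0, B=1, C=1, D=0, E=0:
  n4 inverted output: n1=1, n2=1, n3=1, n4=1 [inverted output], n5=0, n6=1, n7=0, n8=1 → 1 — eliminated
  n5 stuck-at-1: n1=1, n2=1, n3=1, n4=0, n5=1 [stuck-at-1], n6=0, n7=1, n8=1 → 1 — eliminated
  n1 inverted output: n1=0 [inverted output], n2=1, n3=1, n4=0, n5=0, n6=1, n7=1, n8=0 → 0 — matches
Only n1 inverted output reproduces the observed 0.

n1 inverted output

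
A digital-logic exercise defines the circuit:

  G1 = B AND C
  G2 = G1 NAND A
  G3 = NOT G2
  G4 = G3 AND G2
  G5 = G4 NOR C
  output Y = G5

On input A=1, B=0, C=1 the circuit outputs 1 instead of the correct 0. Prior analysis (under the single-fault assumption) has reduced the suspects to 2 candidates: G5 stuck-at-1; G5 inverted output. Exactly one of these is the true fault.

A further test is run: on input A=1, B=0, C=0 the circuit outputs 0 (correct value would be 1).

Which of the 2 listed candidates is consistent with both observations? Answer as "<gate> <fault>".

Evaluate each candidate on input A=1, B=0, C=0:
  G5 stuck-at-1: G1=0, G2=1, G3=0, G4=0, G5=1 [stuck-at-1] → 1 — eliminated
  G5 inverted output: G1=0, G2=1, G3=0, G4=0, G5=0 [inverted output] → 0 — matches
Only G5 inverted output reproduces the observed 0.

G5 inverted output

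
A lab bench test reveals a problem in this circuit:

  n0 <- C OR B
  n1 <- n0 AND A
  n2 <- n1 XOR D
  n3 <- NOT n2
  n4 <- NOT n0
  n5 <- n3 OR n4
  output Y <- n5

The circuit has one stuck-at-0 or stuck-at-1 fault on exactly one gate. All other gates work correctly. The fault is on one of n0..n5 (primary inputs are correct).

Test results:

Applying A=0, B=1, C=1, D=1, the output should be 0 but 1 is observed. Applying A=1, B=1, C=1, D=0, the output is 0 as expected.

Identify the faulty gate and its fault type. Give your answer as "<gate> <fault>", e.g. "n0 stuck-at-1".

Fault-free values for test 1 (A=0, B=1, C=1, D=1): n0=1, n1=0, n2=1, n3=0, n4=0, n5=0, giving Y=0. Observed 1.
Test 1: faults giving observed 1 are {n0 stuck-at-0, n1 stuck-at-1, n2 stuck-at-0, n3 stuck-at-1, n4 stuck-at-1, n5 stuck-at-1}.
Test 2 (A=1, B=1, C=1, D=0): fault-free n0=1, n1=1, n2=1, n3=0, n4=0, n5=0 → 0; observed 0. Eliminates n0 stuck-at-0, n2 stuck-at-0, n3 stuck-at-1, n4 stuck-at-1, n5 stuck-at-1.
Only n1 stuck-at-1 is consistent with every test.

n1 stuck-at-1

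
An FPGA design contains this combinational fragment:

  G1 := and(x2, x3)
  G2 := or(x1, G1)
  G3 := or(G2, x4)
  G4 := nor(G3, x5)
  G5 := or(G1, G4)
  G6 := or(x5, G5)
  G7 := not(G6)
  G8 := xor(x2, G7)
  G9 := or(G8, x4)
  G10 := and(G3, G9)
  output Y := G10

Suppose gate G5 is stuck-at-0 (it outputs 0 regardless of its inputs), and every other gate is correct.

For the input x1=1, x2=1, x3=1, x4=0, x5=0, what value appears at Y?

0

Propagate with G5 forced: G1=1, G2=1, G3=1, G4=0, G5=0 [stuck-at-0], G6=0, G7=1, G8=0, G9=0, G10=0.
So Y = 0. (Without the fault it would be 1.)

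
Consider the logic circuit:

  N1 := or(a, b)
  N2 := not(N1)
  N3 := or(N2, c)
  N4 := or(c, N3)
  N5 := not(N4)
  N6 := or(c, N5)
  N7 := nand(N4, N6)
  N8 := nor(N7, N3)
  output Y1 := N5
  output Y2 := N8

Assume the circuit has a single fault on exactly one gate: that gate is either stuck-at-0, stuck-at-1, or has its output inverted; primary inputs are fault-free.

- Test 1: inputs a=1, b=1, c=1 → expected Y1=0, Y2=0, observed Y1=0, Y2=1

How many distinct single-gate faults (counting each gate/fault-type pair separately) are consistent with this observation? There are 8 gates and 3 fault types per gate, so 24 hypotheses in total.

Fault-free: N1=1, N2=0, N3=1, N4=1, N5=0, N6=1, N7=0, N8=0 → Y1=0, Y2=0. Observed Y1=0, Y2=1.
  N1: none of the 3 fault types match ✗
  N2: none of the 3 fault types match ✗
  N3: stuck-at-0, inverted output ✓; others ✗
  N4: none of the 3 fault types match ✗
  N5: none of the 3 fault types match ✗
  N6: none of the 3 fault types match ✗
  N7: none of the 3 fault types match ✗
  N8: stuck-at-1, inverted output ✓; others ✗
Consistent faults: {N3 stuck-at-0, N3 inverted output, N8 stuck-at-1, N8 inverted output} — 4 in all.

4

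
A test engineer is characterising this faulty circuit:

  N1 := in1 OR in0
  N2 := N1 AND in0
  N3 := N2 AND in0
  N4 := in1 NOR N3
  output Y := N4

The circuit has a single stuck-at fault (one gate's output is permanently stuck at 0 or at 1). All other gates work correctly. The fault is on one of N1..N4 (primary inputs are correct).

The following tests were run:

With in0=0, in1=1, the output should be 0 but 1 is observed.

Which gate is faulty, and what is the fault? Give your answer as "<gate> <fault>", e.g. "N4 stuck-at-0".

Fault-free values for test 1 (in0=0, in1=1): N1=1, N2=0, N3=0, N4=0, giving Y=0. Observed 1.
Test 1: faults giving observed 1 are {N4 stuck-at-1}.
Only N4 stuck-at-1 is consistent with every test.

N4 stuck-at-1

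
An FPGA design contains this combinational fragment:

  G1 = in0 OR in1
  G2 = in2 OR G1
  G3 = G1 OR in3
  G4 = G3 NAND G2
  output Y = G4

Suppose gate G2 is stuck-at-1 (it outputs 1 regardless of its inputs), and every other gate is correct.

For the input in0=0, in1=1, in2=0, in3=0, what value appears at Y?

Propagate with G2 forced: G1=1, G2=1 [stuck-at-1], G3=1, G4=0.
So Y = 0. (Same as the fault-free value — the fault is masked on this input.)

0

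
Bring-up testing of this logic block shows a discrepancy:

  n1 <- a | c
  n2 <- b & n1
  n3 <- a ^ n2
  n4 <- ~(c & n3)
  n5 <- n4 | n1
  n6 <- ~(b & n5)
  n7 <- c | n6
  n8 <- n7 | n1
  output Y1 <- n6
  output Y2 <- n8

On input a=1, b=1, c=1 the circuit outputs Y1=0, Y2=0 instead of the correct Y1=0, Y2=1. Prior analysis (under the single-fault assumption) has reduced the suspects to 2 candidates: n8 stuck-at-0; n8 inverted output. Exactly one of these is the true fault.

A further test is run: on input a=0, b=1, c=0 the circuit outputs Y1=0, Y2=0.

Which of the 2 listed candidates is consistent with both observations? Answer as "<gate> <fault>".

n8 stuck-at-0

Evaluate each candidate on input a=0, b=1, c=0:
  n8 stuck-at-0: n1=0, n2=0, n3=0, n4=1, n5=1, n6=0, n7=0, n8=0 [stuck-at-0] → Y1=0, Y2=0 — matches
  n8 inverted output: n1=0, n2=0, n3=0, n4=1, n5=1, n6=0, n7=0, n8=1 [inverted output] → Y1=0, Y2=1 — eliminated
Only n8 stuck-at-0 reproduces the observed Y1=0, Y2=0.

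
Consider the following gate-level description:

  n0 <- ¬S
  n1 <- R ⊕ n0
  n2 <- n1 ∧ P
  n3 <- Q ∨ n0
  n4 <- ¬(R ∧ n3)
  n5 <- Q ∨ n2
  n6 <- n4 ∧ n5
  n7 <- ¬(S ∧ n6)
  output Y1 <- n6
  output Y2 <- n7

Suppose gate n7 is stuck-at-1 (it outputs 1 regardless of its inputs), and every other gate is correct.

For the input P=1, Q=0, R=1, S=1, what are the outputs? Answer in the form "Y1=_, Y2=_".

Y1=1, Y2=1

Propagate with n7 forced: n0=0, n1=1, n2=1, n3=0, n4=1, n5=1, n6=1, n7=1 [stuck-at-1].
So the outputs are Y1=1, Y2=1. (Without the fault they would be Y1=1, Y2=0.)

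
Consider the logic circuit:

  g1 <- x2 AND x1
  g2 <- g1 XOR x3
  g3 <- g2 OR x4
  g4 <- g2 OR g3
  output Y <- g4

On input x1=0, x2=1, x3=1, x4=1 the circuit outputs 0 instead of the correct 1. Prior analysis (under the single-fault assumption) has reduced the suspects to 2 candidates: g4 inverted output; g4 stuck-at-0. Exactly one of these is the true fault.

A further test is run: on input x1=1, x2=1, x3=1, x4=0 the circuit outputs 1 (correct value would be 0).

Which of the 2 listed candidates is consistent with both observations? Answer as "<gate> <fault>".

Evaluate each candidate on input x1=1, x2=1, x3=1, x4=0:
  g4 inverted output: g1=1, g2=0, g3=0, g4=1 [inverted output] → 1 — matches
  g4 stuck-at-0: g1=1, g2=0, g3=0, g4=0 [stuck-at-0] → 0 — eliminated
Only g4 inverted output reproduces the observed 1.

g4 inverted output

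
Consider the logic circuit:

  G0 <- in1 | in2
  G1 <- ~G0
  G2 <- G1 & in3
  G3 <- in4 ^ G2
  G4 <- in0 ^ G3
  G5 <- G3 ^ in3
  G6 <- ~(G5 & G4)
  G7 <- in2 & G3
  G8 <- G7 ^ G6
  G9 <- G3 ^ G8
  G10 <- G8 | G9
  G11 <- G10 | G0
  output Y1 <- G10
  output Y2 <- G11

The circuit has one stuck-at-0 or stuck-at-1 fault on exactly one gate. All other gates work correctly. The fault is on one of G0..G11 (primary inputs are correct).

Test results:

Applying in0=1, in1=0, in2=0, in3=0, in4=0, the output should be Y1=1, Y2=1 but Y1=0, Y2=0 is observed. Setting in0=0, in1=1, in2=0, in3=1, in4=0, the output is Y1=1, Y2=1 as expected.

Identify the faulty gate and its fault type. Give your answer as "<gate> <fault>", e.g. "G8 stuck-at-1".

G5 stuck-at-1

Fault-free values for test 1 (in0=1, in1=0, in2=0, in3=0, in4=0): G0=0, G1=1, G2=0, G3=0, G4=1, G5=0, G6=1, G7=0, G8=1, G9=1, G10=1, G11=1, giving Y1=1, Y2=1. Observed Y1=0, Y2=0.
Test 1: faults giving observed Y1=0, Y2=0 are {G5 stuck-at-1, G6 stuck-at-0, G7 stuck-at-1, G8 stuck-at-0, G10 stuck-at-0}.
Test 2 (in0=0, in1=1, in2=0, in3=1, in4=0): fault-free G0=1, G1=0, G2=0, G3=0, G4=0, G5=1, G6=1, G7=0, G8=1, G9=1, G10=1, G11=1 → Y1=1, Y2=1; observed Y1=1, Y2=1. Eliminates G6 stuck-at-0, G7 stuck-at-1, G8 stuck-at-0, G10 stuck-at-0.
Only G5 stuck-at-1 is consistent with every test.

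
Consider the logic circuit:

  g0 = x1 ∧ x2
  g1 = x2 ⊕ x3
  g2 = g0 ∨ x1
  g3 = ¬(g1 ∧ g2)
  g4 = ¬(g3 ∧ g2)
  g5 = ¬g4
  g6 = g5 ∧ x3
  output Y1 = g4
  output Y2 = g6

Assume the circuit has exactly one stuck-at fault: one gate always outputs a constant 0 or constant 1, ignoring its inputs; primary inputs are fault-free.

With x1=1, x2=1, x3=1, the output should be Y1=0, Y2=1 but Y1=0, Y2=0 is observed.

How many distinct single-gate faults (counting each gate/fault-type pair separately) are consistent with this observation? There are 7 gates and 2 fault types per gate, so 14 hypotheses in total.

2

Fault-free: g0=1, g1=0, g2=1, g3=1, g4=0, g5=1, g6=1 → Y1=0, Y2=1. Observed Y1=0, Y2=0.
  g0 stuck-at-0: output Y1=0, Y2=1 ✗
  g0 stuck-at-1: output Y1=0, Y2=1 ✗
  g1 stuck-at-0: output Y1=0, Y2=1 ✗
  g1 stuck-at-1: output Y1=1, Y2=0 ✗
  g2 stuck-at-0: output Y1=1, Y2=0 ✗
  g2 stuck-at-1: output Y1=0, Y2=1 ✗
  g3 stuck-at-0: output Y1=1, Y2=0 ✗
  g3 stuck-at-1: output Y1=0, Y2=1 ✗
  g4 stuck-at-0: output Y1=0, Y2=1 ✗
  g4 stuck-at-1: output Y1=1, Y2=0 ✗
  g5 stuck-at-0: output Y1=0, Y2=0 ✓
  g5 stuck-at-1: output Y1=0, Y2=1 ✗
  g6 stuck-at-0: output Y1=0, Y2=0 ✓
  g6 stuck-at-1: output Y1=0, Y2=1 ✗
Consistent faults: {g5 stuck-at-0, g6 stuck-at-0} — 2 in all.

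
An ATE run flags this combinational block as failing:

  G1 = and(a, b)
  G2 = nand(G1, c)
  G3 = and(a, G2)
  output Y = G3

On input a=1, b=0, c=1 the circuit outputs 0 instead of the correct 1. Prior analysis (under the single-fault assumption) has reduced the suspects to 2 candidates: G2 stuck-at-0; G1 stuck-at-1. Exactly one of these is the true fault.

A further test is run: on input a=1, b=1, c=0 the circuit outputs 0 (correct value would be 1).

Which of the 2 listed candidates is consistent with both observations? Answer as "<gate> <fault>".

Evaluate each candidate on input a=1, b=1, c=0:
  G2 stuck-at-0: G1=1, G2=0 [stuck-at-0], G3=0 → 0 — matches
  G1 stuck-at-1: G1=1 [stuck-at-1], G2=1, G3=1 → 1 — eliminated
Only G2 stuck-at-0 reproduces the observed 0.

G2 stuck-at-0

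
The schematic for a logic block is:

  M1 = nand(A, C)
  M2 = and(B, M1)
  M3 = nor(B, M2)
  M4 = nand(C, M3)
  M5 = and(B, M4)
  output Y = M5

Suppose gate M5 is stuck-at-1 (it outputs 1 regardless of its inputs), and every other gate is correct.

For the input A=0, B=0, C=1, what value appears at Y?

1

Propagate with M5 forced: M1=1, M2=0, M3=1, M4=0, M5=1 [stuck-at-1].
So Y = 1. (Without the fault it would be 0.)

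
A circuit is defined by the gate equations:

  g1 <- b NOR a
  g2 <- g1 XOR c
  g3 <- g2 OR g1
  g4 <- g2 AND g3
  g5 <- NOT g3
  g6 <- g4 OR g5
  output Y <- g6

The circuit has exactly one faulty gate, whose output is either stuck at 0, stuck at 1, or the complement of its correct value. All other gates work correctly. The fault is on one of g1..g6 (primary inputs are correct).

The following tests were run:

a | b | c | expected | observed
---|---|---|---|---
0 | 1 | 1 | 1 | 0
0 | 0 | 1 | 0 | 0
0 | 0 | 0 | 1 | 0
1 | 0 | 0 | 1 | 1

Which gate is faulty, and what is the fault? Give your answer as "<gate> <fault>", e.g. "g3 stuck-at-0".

Fault-free values for test 1 (a=0, b=1, c=1): g1=0, g2=1, g3=1, g4=1, g5=0, g6=1, giving Y=1. Observed 0.
Test 1: faults giving observed 0 are {g1 stuck-at-1, g1 inverted output, g4 stuck-at-0, g4 inverted output, g6 stuck-at-0, g6 inverted output}.
Test 2 (a=0, b=0, c=1): fault-free g1=1, g2=0, g3=1, g4=0, g5=0, g6=0 → 0; observed 0. Eliminates g1 inverted output, g4 inverted output, g6 inverted output.
Test 3 (a=0, b=0, c=0): fault-free g1=1, g2=1, g3=1, g4=1, g5=0, g6=1 → 1; observed 0. Eliminates g1 stuck-at-1.
Test 4 (a=1, b=0, c=0): fault-free g1=0, g2=0, g3=0, g4=0, g5=1, g6=1 → 1; observed 1. Eliminates g6 stuck-at-0.
Only g4 stuck-at-0 is consistent with every test.

g4 stuck-at-0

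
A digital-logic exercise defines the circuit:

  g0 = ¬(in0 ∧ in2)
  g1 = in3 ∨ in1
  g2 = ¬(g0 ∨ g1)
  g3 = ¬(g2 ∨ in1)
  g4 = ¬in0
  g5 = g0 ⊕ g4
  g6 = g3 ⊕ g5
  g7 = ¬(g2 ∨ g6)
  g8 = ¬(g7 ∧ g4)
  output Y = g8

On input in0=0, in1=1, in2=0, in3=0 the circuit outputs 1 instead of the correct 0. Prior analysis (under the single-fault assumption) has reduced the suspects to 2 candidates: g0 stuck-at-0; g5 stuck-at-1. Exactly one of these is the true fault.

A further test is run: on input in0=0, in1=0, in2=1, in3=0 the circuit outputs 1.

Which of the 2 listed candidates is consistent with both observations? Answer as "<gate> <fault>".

g0 stuck-at-0

Evaluate each candidate on input in0=0, in1=0, in2=1, in3=0:
  g0 stuck-at-0: g0=0 [stuck-at-0], g1=0, g2=1, g3=0, g4=1, g5=1, g6=1, g7=0, g8=1 → 1 — matches
  g5 stuck-at-1: g0=1, g1=0, g2=0, g3=1, g4=1, g5=1 [stuck-at-1], g6=0, g7=1, g8=0 → 0 — eliminated
Only g0 stuck-at-0 reproduces the observed 1.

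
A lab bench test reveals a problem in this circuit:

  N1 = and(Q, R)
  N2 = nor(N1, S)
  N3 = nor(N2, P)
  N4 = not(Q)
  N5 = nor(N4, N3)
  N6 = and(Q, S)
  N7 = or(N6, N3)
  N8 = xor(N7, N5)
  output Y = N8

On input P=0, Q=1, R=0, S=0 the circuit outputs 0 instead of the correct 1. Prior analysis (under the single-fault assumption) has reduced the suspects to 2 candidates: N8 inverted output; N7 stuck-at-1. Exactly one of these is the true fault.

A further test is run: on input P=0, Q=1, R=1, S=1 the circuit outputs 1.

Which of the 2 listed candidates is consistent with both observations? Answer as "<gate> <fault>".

N7 stuck-at-1

Evaluate each candidate on input P=0, Q=1, R=1, S=1:
  N8 inverted output: N1=1, N2=0, N3=1, N4=0, N5=0, N6=1, N7=1, N8=0 [inverted output] → 0 — eliminated
  N7 stuck-at-1: N1=1, N2=0, N3=1, N4=0, N5=0, N6=1, N7=1 [stuck-at-1], N8=1 → 1 — matches
Only N7 stuck-at-1 reproduces the observed 1.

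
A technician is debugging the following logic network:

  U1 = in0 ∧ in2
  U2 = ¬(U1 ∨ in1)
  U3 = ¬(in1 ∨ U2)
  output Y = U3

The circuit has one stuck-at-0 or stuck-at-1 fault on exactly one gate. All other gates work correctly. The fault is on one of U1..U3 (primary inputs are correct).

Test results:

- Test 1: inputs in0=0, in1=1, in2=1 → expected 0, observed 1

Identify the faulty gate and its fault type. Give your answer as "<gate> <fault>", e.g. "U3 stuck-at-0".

U3 stuck-at-1

Fault-free values for test 1 (in0=0, in1=1, in2=1): U1=0, U2=0, U3=0, giving Y=0. Observed 1.
Test 1: faults giving observed 1 are {U3 stuck-at-1}.
Only U3 stuck-at-1 is consistent with every test.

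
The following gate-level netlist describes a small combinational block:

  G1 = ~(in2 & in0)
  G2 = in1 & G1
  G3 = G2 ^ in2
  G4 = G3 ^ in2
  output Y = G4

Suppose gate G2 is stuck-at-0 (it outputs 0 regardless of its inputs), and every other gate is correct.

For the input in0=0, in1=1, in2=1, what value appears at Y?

0

Propagate with G2 forced: G1=1, G2=0 [stuck-at-0], G3=1, G4=0.
So Y = 0. (Without the fault it would be 1.)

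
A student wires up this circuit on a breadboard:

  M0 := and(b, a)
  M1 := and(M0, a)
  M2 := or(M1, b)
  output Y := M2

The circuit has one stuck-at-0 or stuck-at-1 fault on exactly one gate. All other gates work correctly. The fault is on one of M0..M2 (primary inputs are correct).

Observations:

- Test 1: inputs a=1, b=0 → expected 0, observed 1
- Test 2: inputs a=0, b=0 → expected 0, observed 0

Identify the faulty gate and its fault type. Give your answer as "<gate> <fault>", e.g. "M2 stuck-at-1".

Fault-free values for test 1 (a=1, b=0): M0=0, M1=0, M2=0, giving Y=0. Observed 1.
Test 1: faults giving observed 1 are {M0 stuck-at-1, M1 stuck-at-1, M2 stuck-at-1}.
Test 2 (a=0, b=0): fault-free M0=0, M1=0, M2=0 → 0; observed 0. Eliminates M1 stuck-at-1, M2 stuck-at-1.
Only M0 stuck-at-1 is consistent with every test.

M0 stuck-at-1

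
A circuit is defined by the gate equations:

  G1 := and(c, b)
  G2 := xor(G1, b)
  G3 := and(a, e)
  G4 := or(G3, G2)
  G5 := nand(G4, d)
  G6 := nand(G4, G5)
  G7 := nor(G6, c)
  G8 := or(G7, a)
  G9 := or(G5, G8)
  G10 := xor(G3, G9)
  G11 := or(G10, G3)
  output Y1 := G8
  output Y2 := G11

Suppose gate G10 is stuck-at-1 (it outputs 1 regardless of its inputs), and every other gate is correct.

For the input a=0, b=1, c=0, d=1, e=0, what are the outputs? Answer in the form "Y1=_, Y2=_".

Y1=0, Y2=1

Propagate with G10 forced: G1=0, G2=1, G3=0, G4=1, G5=0, G6=1, G7=0, G8=0, G9=0, G10=1 [stuck-at-1], G11=1.
So the outputs are Y1=0, Y2=1. (Without the fault they would be Y1=0, Y2=0.)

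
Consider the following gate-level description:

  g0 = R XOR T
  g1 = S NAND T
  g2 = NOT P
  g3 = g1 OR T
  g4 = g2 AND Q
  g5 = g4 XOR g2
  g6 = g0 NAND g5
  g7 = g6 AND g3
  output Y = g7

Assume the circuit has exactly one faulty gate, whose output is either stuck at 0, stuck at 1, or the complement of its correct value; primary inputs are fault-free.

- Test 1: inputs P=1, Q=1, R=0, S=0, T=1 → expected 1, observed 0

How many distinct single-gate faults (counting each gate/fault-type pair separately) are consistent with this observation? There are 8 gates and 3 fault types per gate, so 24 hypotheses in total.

Fault-free: g0=1, g1=1, g2=0, g3=1, g4=0, g5=0, g6=1, g7=1 → 1. Observed 0.
  g0: none of the 3 fault types match ✗
  g1: none of the 3 fault types match ✗
  g2: none of the 3 fault types match ✗
  g3: stuck-at-0, inverted output ✓; others ✗
  g4: stuck-at-1, inverted output ✓; others ✗
  g5: stuck-at-1, inverted output ✓; others ✗
  g6: stuck-at-0, inverted output ✓; others ✗
  g7: stuck-at-0, inverted output ✓; others ✗
Consistent faults: {g3 stuck-at-0, g3 inverted output, g4 stuck-at-1, g4 inverted output, g5 stuck-at-1, g5 inverted output, g6 stuck-at-0, g6 inverted output, g7 stuck-at-0, g7 inverted output} — 10 in all.

10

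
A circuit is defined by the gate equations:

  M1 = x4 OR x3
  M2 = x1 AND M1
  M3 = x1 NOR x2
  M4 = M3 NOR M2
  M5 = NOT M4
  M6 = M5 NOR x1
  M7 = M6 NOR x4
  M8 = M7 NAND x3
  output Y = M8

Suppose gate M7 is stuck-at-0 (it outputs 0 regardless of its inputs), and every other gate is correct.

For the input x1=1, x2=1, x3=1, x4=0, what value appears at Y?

Propagate with M7 forced: M1=1, M2=1, M3=0, M4=0, M5=1, M6=0, M7=0 [stuck-at-0], M8=1.
So Y = 1. (Without the fault it would be 0.)

1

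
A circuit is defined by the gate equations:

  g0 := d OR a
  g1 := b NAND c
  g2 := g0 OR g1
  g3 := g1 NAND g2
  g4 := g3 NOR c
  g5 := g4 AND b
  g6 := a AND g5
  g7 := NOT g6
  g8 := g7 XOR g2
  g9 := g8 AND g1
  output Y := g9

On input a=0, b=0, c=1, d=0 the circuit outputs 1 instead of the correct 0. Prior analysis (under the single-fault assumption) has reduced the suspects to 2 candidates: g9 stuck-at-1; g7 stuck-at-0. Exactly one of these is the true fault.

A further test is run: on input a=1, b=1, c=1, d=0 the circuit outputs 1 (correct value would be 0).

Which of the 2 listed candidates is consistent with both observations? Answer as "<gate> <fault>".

g9 stuck-at-1

Evaluate each candidate on input a=1, b=1, c=1, d=0:
  g9 stuck-at-1: g0=1, g1=0, g2=1, g3=1, g4=0, g5=0, g6=0, g7=1, g8=0, g9=1 [stuck-at-1] → 1 — matches
  g7 stuck-at-0: g0=1, g1=0, g2=1, g3=1, g4=0, g5=0, g6=0, g7=0 [stuck-at-0], g8=1, g9=0 → 0 — eliminated
Only g9 stuck-at-1 reproduces the observed 1.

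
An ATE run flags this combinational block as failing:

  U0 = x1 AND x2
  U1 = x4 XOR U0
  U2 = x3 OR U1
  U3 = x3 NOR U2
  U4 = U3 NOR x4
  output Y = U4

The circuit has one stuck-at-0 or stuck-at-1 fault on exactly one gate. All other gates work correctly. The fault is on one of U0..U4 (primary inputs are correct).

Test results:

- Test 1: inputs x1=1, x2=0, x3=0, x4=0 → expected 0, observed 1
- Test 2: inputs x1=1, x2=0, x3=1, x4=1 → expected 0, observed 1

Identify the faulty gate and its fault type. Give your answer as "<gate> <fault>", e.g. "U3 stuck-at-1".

U4 stuck-at-1

Fault-free values for test 1 (x1=1, x2=0, x3=0, x4=0): U0=0, U1=0, U2=0, U3=1, U4=0, giving Y=0. Observed 1.
Test 1: faults giving observed 1 are {U0 stuck-at-1, U1 stuck-at-1, U2 stuck-at-1, U3 stuck-at-0, U4 stuck-at-1}.
Test 2 (x1=1, x2=0, x3=1, x4=1): fault-free U0=0, U1=1, U2=1, U3=0, U4=0 → 0; observed 1. Eliminates U0 stuck-at-1, U1 stuck-at-1, U2 stuck-at-1, U3 stuck-at-0.
Only U4 stuck-at-1 is consistent with every test.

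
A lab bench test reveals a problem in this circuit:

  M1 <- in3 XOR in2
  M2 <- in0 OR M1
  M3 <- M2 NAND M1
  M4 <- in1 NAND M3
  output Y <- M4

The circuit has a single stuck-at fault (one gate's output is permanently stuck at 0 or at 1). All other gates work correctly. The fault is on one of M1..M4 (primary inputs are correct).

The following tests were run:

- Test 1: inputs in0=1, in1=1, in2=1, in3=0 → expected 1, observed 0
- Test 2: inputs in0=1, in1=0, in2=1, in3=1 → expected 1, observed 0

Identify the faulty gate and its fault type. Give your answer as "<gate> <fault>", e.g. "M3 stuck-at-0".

M4 stuck-at-0

Fault-free values for test 1 (in0=1, in1=1, in2=1, in3=0): M1=1, M2=1, M3=0, M4=1, giving Y=1. Observed 0.
Test 1: faults giving observed 0 are {M1 stuck-at-0, M2 stuck-at-0, M3 stuck-at-1, M4 stuck-at-0}.
Test 2 (in0=1, in1=0, in2=1, in3=1): fault-free M1=0, M2=1, M3=1, M4=1 → 1; observed 0. Eliminates M1 stuck-at-0, M2 stuck-at-0, M3 stuck-at-1.
Only M4 stuck-at-0 is consistent with every test.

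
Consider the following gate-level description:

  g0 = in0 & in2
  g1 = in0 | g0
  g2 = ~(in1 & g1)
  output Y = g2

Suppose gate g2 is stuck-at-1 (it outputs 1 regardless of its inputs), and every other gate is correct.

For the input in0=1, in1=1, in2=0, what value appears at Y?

Propagate with g2 forced: g0=0, g1=1, g2=1 [stuck-at-1].
So Y = 1. (Without the fault it would be 0.)

1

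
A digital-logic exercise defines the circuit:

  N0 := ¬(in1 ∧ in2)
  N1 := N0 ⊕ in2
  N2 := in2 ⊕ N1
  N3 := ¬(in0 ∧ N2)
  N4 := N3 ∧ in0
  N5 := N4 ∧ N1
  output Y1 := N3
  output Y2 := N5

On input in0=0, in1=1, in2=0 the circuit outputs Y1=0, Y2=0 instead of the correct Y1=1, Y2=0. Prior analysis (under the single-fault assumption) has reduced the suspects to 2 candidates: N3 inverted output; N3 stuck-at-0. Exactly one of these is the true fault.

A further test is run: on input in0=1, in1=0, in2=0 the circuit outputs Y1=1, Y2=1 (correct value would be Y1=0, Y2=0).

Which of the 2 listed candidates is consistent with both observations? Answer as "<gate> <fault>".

N3 inverted output

Evaluate each candidate on input in0=1, in1=0, in2=0:
  N3 inverted output: N0=1, N1=1, N2=1, N3=1 [inverted output], N4=1, N5=1 → Y1=1, Y2=1 — matches
  N3 stuck-at-0: N0=1, N1=1, N2=1, N3=0 [stuck-at-0], N4=0, N5=0 → Y1=0, Y2=0 — eliminated
Only N3 inverted output reproduces the observed Y1=1, Y2=1.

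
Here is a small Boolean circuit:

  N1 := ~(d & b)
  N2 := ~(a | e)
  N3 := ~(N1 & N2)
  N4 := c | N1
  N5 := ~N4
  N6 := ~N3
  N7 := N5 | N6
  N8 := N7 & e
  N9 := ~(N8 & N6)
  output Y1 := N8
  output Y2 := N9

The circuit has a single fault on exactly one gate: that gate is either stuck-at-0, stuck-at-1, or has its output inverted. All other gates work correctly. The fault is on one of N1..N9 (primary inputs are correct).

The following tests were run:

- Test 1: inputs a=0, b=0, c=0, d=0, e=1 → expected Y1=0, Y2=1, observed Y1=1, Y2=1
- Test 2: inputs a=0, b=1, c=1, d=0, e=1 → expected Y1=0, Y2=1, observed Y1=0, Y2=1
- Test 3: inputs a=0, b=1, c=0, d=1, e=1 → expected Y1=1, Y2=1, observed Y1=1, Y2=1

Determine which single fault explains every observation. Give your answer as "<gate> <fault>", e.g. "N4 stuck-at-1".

N1 stuck-at-0

Fault-free values for test 1 (a=0, b=0, c=0, d=0, e=1): N1=1, N2=0, N3=1, N4=1, N5=0, N6=0, N7=0, N8=0, N9=1, giving Y1=0, Y2=1. Observed Y1=1, Y2=1.
Test 1: faults giving observed Y1=1, Y2=1 are {N1 stuck-at-0, N1 inverted output, N4 stuck-at-0, N4 inverted output, N5 stuck-at-1, N5 inverted output, N7 stuck-at-1, N7 inverted output, N8 stuck-at-1, N8 inverted output}.
Test 2 (a=0, b=1, c=1, d=0, e=1): fault-free N1=1, N2=0, N3=1, N4=1, N5=0, N6=0, N7=0, N8=0, N9=1 → Y1=0, Y2=1; observed Y1=0, Y2=1. Eliminates N4 stuck-at-0, N4 inverted output, N5 stuck-at-1, N5 inverted output, N7 stuck-at-1, N7 inverted output, N8 stuck-at-1, N8 inverted output.
Test 3 (a=0, b=1, c=0, d=1, e=1): fault-free N1=0, N2=0, N3=1, N4=0, N5=1, N6=0, N7=1, N8=1, N9=1 → Y1=1, Y2=1; observed Y1=1, Y2=1. Eliminates N1 inverted output.
Only N1 stuck-at-0 is consistent with every test.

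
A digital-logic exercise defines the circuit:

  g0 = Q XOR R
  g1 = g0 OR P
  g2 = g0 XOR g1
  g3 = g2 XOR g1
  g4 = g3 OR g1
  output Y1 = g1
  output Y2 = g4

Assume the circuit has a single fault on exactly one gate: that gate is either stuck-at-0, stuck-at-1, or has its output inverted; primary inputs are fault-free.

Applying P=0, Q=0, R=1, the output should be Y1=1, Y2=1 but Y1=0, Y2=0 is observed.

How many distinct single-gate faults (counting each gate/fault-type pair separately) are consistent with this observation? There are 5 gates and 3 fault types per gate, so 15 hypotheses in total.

Fault-free: g0=1, g1=1, g2=0, g3=1, g4=1 → Y1=1, Y2=1. Observed Y1=0, Y2=0.
  g0: stuck-at-0, inverted output ✓; others ✗
  g1: none of the 3 fault types match ✗
  g2: none of the 3 fault types match ✗
  g3: none of the 3 fault types match ✗
  g4: none of the 3 fault types match ✗
Consistent faults: {g0 stuck-at-0, g0 inverted output} — 2 in all.

2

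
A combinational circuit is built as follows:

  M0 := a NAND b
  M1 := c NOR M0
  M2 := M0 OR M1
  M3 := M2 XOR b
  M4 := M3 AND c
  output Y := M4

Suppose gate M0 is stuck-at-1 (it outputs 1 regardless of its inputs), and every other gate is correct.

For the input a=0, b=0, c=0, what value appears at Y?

Propagate with M0 forced: M0=1 [stuck-at-1], M1=0, M2=1, M3=1, M4=0.
So Y = 0. (Same as the fault-free value — the fault is masked on this input.)

0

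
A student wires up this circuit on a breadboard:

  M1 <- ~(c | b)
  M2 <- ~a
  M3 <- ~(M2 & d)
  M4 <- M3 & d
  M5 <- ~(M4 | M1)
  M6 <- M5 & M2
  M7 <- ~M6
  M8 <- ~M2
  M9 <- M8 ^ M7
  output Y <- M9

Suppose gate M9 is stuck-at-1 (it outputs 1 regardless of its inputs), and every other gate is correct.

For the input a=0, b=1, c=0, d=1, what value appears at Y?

Propagate with M9 forced: M1=0, M2=1, M3=0, M4=0, M5=1, M6=1, M7=0, M8=0, M9=1 [stuck-at-1].
So Y = 1. (Without the fault it would be 0.)

1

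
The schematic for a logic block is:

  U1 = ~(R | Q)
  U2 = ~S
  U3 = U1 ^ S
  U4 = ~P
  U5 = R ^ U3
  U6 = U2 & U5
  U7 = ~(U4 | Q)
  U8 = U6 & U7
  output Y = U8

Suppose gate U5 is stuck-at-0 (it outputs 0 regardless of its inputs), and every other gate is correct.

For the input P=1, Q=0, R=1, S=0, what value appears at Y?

0

Propagate with U5 forced: U1=0, U2=1, U3=0, U4=0, U5=0 [stuck-at-0], U6=0, U7=1, U8=0.
So Y = 0. (Without the fault it would be 1.)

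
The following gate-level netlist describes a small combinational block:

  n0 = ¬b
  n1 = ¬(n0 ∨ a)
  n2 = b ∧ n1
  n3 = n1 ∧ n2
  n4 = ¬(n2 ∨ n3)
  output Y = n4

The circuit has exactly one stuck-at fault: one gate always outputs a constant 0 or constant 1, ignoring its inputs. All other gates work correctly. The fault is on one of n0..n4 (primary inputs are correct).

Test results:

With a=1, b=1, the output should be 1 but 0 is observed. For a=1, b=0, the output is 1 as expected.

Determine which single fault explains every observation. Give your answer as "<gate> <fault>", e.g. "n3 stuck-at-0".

Fault-free values for test 1 (a=1, b=1): n0=0, n1=0, n2=0, n3=0, n4=1, giving Y=1. Observed 0.
Test 1: faults giving observed 0 are {n1 stuck-at-1, n2 stuck-at-1, n3 stuck-at-1, n4 stuck-at-0}.
Test 2 (a=1, b=0): fault-free n0=1, n1=0, n2=0, n3=0, n4=1 → 1; observed 1. Eliminates n2 stuck-at-1, n3 stuck-at-1, n4 stuck-at-0.
Only n1 stuck-at-1 is consistent with every test.

n1 stuck-at-1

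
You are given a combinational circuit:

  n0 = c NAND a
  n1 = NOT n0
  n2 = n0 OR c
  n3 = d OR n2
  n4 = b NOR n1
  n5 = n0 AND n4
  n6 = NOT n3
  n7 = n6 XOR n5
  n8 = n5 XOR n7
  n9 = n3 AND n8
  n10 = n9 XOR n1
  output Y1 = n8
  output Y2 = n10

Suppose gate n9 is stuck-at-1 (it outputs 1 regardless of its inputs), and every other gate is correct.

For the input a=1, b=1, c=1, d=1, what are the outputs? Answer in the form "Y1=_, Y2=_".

Propagate with n9 forced: n0=0, n1=1, n2=1, n3=1, n4=0, n5=0, n6=0, n7=0, n8=0, n9=1 [stuck-at-1], n10=0.
So the outputs are Y1=0, Y2=0. (Without the fault they would be Y1=0, Y2=1.)

Y1=0, Y2=0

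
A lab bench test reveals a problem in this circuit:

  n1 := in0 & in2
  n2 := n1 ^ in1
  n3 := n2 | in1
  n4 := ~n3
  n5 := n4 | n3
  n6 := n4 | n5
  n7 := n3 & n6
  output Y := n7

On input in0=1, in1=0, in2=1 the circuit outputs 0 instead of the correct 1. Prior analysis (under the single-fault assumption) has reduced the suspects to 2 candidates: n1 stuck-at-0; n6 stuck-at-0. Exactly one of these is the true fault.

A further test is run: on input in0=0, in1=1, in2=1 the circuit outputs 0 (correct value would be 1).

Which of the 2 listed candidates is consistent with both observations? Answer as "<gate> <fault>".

n6 stuck-at-0

Evaluate each candidate on input in0=0, in1=1, in2=1:
  n1 stuck-at-0: n1=0 [stuck-at-0], n2=1, n3=1, n4=0, n5=1, n6=1, n7=1 → 1 — eliminated
  n6 stuck-at-0: n1=0, n2=1, n3=1, n4=0, n5=1, n6=0 [stuck-at-0], n7=0 → 0 — matches
Only n6 stuck-at-0 reproduces the observed 0.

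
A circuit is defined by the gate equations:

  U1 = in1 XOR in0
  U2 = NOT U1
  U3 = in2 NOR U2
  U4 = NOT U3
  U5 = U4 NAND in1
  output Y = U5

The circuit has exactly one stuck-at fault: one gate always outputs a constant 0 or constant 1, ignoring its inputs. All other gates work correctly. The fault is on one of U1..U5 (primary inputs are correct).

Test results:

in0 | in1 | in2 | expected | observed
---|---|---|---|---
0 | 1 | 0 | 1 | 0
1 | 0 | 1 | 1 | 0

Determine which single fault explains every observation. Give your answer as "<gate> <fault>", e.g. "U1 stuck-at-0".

U5 stuck-at-0

Fault-free values for test 1 (in0=0, in1=1, in2=0): U1=1, U2=0, U3=1, U4=0, U5=1, giving Y=1. Observed 0.
Test 1: faults giving observed 0 are {U1 stuck-at-0, U2 stuck-at-1, U3 stuck-at-0, U4 stuck-at-1, U5 stuck-at-0}.
Test 2 (in0=1, in1=0, in2=1): fault-free U1=1, U2=0, U3=0, U4=1, U5=1 → 1; observed 0. Eliminates U1 stuck-at-0, U2 stuck-at-1, U3 stuck-at-0, U4 stuck-at-1.
Only U5 stuck-at-0 is consistent with every test.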